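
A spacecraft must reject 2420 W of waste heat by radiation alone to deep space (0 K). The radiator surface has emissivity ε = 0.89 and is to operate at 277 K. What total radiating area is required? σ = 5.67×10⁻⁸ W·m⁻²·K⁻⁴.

P = εσA T⁴ ⇒ A = P/(εσT⁴).
T⁴ = 5.887×10⁹ K⁴.
A = 2420/(0.89 × 5.67×10⁻⁸ × 5.887×10⁹).

A ≈ 8.15 m²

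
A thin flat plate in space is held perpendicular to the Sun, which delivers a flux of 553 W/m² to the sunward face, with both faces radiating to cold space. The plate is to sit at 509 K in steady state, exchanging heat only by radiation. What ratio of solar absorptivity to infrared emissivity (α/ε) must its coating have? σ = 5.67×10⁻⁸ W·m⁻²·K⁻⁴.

α/ε ≈ 13.8

Balance: αS·A = εσ·2A·T⁴ ⇒ α/ε = 2σT⁴/S.
α/ε = 2·5.67×10⁻⁸·(509)⁴/553 = 2·5.67×10⁻⁸·6.712×10¹⁰/553.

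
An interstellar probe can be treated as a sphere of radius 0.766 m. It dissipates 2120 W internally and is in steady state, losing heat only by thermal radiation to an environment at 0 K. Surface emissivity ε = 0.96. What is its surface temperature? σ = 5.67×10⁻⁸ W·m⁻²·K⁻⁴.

T ≈ 270 K

Steady state: internal power = radiated power, P = εσA T⁴.
Radiating area A = 4πr² = 7.373 m².
T⁴ = P/(εσA) = 2120/(0.96·5.67×10⁻⁸·7.373) = 5.282×10⁹ K⁴.
T = (5.282×10⁹)^(1/4).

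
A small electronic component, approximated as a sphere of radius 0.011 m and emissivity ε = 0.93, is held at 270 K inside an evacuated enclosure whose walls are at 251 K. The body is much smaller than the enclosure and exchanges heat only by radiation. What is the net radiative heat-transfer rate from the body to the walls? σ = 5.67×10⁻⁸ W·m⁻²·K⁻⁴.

For a small grey body in a large enclosure: P_net = εσA(T_body⁴ − T_wall⁴).
A = 4πr² = 0.001521 m²; T_body⁴ − T_wall⁴ = 5.314×10⁹ − 3.969×10⁹ = 1.345×10⁹ K⁴.
|P_net| = 0.93·5.67×10⁻⁸·0.001521·1.345×10⁹.

P_net ≈ 0.108 W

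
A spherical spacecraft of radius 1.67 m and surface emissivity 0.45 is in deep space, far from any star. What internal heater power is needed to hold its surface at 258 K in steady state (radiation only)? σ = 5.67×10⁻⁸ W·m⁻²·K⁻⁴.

P ≈ 3960 W

P = εσ·4πr²·T⁴.
4πr² = 35.05 m²; T⁴ = 4.431×10⁹ K⁴.
P = 0.45·5.67×10⁻⁸·35.05·4.431×10⁹.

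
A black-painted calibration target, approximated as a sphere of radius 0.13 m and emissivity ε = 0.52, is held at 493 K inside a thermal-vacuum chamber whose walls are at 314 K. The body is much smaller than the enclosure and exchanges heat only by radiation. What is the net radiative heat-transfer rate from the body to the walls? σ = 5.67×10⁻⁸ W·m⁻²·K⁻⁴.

P_net ≈ 309 W

For a small grey body in a large enclosure: P_net = εσA(T_body⁴ − T_wall⁴).
A = 4πr² = 0.2124 m²; T_body⁴ − T_wall⁴ = 5.907×10¹⁰ − 9.721×10⁹ = 4.935×10¹⁰ K⁴.
|P_net| = 0.52·5.67×10⁻⁸·0.2124·4.935×10¹⁰.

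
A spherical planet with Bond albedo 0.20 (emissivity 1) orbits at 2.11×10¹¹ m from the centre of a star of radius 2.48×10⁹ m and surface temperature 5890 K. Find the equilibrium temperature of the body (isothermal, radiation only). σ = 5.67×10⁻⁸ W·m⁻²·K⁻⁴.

T ≈ 427 K

The star's surface emits σT_*⁴; at distance d the flux is S = σT_*⁴(R_*/d)².
S = 5.67×10⁻⁸·(5890)⁴·(2.48×10⁹/2.11×10¹¹)² = 9427 W/m².
For an isothermal sphere T⁴ = (1−a)S/(4σ) = 3.325×10¹⁰ K⁴.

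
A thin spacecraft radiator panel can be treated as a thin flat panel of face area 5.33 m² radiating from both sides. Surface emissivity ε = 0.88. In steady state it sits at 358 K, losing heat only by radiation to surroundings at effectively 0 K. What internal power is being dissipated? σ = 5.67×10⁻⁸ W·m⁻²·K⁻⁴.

P ≈ 8740 W

Steady state: P = εσA T⁴.
A = 2·5.33 = 10.66 m²; T⁴ = (358)⁴ = 1.643×10¹⁰ K⁴.
P = 0.88 × 5.67×10⁻⁸ × 10.66 × 1.643×10¹⁰.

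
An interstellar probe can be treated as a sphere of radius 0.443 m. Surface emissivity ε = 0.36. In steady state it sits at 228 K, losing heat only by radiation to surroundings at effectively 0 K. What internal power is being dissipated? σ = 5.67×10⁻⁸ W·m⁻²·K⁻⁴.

Steady state: P = εσA T⁴.
A = 4πr² = 2.466 m²; T⁴ = (228)⁴ = 2.702×10⁹ K⁴.
P = 0.36 × 5.67×10⁻⁸ × 2.466 × 2.702×10⁹.

P ≈ 136 W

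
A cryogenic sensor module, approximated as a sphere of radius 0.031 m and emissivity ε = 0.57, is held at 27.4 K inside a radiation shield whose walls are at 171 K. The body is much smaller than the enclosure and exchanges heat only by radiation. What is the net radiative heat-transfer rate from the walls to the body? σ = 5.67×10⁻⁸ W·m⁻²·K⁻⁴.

P_net ≈ 0.333 W

For a small grey body in a large enclosure: P_net = εσA(T_body⁴ − T_wall⁴).
A = 4πr² = 0.01208 m²; T_body⁴ − T_wall⁴ = 5.636×10⁵ − 8.550×10⁸ = -8.545×10⁸ K⁴.
|P_net| = 0.57·5.67×10⁻⁸·0.01208·8.545×10⁸.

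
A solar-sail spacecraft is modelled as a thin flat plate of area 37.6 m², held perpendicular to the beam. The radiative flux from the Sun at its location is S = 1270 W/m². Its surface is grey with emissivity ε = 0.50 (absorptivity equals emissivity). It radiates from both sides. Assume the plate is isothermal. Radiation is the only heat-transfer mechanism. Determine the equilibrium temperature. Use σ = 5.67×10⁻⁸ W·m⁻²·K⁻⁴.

T ≈ 325 K

At equilibrium, absorbed power = emitted power.
Absorbing cross-section = A = 37.60 m²; emitting surface = 2A = 75.20 m² (ratio 2).
εS·A_cross = εσ·A_surf·T⁴  ⇒  T⁴ = S/(2σ)   (ε cancels).
T⁴ = 1270/(2·5.67×10⁻⁸) = 1.120×10¹⁰ K⁴.
T = (1.120×10¹⁰)^(1/4).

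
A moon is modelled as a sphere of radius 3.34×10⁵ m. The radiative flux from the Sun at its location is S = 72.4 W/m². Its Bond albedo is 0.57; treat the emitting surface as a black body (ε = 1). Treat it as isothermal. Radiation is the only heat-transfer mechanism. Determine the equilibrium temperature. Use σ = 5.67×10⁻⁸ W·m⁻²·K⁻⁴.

At equilibrium, absorbed power = emitted power.
Absorbing cross-section = πr² = 3.505×10¹¹ m²; emitting surface = 4πr² = 1.402×10¹² m² (ratio 4).
(1−a)S·A_cross = εσ·A_surf·T⁴  ⇒  T⁴ = (1−a)S/(4σ).
T⁴ = 0.430·72.4/(4·5.67×10⁻⁸) = 1.373×10⁸ K⁴.
T = (1.373×10⁸)^(1/4).

T ≈ 108 K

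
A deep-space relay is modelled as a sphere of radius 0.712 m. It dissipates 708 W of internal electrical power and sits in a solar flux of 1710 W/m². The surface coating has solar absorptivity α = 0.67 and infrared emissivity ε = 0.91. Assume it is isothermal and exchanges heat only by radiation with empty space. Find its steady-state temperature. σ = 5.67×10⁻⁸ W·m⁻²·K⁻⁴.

T ≈ 296 K

At steady state, absorbed solar power + internal power = radiated power.
Absorbed: α·S·A_cross = 0.67·1710·1.593 = 1825 W (cross-section πr²).
Total input = 1825 + 708 = 2533 W.
Radiated: εσ·A_surf·T⁴ with A_surf = 4πr² = 6.370 m².
T⁴ = 2533/(0.91·5.67×10⁻⁸·6.370) = 7.705×10⁹ K⁴.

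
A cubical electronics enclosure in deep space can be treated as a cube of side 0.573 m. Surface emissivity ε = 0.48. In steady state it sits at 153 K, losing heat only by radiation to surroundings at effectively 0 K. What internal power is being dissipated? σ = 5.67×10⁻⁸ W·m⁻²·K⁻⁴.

P ≈ 29.4 W

Steady state: P = εσA T⁴.
A = 6L² = 1.970 m²; T⁴ = (153)⁴ = 5.480×10⁸ K⁴.
P = 0.48 × 5.67×10⁻⁸ × 1.970 × 5.480×10⁸.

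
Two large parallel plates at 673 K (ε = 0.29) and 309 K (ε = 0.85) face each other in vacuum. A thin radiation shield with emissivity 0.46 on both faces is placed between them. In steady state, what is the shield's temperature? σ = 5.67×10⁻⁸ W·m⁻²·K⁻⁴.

T_s ≈ 524 K

In steady state the net flux on the hot side equals that on the cold side.
σ(T₁⁴−T_s⁴)/D₁ = σ(T_s⁴−T₂⁴)/D₂, with D₁ = 1/ε₁+1/ε_s−1 = 4.622, D₂ = 1/ε_s+1/ε₂−1 = 2.350.
Solve for T_s⁴: T_s⁴ = (D₂·T₁⁴ + D₁·T₂⁴)/(D₁+D₂) = 7.520×10¹⁰ K⁴.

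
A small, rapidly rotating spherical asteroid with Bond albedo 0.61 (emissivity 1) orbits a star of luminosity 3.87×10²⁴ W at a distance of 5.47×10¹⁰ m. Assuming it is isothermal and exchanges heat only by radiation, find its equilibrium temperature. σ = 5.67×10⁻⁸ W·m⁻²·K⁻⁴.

T ≈ 115 K

First find the stellar flux at distance d: S = L/(4πd²) = 3.87×10²⁴/(4π·(5.47×10¹⁰)²) = 102.9 W/m².
For an isothermal sphere, absorbed (1−a)S·πr² = emitted σ·4πr²·T⁴, so T⁴ = (1−a)S/(4σ).
T⁴ = 0.390·102.9/(4·5.67×10⁻⁸) = 1.770×10⁸ K⁴.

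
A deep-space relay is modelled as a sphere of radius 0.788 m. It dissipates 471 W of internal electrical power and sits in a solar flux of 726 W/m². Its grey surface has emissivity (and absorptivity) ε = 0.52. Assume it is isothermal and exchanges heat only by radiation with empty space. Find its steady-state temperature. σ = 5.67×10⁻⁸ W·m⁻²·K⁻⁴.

At steady state, absorbed solar power + internal power = radiated power.
Absorbed: α·S·A_cross = 0.52·726·1.951 = 736.4 W (cross-section πr²).
Total input = 736.4 + 471 = 1207 W.
Radiated: εσ·A_surf·T⁴ with A_surf = 4πr² = 7.803 m².
T⁴ = 1207/(0.52·5.67×10⁻⁸·7.803) = 5.248×10⁹ K⁴.

T ≈ 269 K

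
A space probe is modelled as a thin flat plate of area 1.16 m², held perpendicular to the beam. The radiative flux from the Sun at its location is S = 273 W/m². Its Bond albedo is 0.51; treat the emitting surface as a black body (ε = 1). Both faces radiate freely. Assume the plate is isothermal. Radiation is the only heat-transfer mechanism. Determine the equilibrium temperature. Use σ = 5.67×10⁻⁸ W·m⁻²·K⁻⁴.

T ≈ 185 K

At equilibrium, absorbed power = emitted power.
Absorbing cross-section = A = 1.160 m²; emitting surface = 2A = 2.320 m² (ratio 2).
(1−a)S·A_cross = εσ·A_surf·T⁴  ⇒  T⁴ = (1−a)S/(2σ).
T⁴ = 0.490·273/(2·5.67×10⁻⁸) = 1.180×10⁹ K⁴.
T = (1.180×10⁹)^(1/4).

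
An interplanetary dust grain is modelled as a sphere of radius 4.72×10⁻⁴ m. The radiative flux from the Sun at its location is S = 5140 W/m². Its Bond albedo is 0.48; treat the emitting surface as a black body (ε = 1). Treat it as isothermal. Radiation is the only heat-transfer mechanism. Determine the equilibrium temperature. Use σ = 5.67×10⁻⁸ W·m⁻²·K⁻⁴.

T ≈ 329 K

At equilibrium, absorbed power = emitted power.
Absorbing cross-section = πr² = 6.999×10⁻⁷ m²; emitting surface = 4πr² = 2.800×10⁻⁶ m² (ratio 4).
(1−a)S·A_cross = εσ·A_surf·T⁴  ⇒  T⁴ = (1−a)S/(4σ).
T⁴ = 0.520·5140/(4·5.67×10⁻⁸) = 1.178×10¹⁰ K⁴.
T = (1.178×10¹⁰)^(1/4).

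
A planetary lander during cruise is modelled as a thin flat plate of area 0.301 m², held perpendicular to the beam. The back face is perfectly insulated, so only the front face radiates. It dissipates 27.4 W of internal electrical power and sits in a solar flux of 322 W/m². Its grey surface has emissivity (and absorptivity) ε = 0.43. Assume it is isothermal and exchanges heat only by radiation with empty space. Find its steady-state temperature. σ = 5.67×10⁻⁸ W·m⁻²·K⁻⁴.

At steady state, absorbed solar power + internal power = radiated power.
Absorbed: α·S·A_cross = 0.43·322·0.3010 = 41.68 W (cross-section A).
Total input = 41.68 + 27.4 = 69.08 W.
Radiated: εσ·A_surf·T⁴ with A_surf = A = 0.3010 m².
T⁴ = 69.08/(0.43·5.67×10⁻⁸·0.3010) = 9.413×10⁹ K⁴.

T ≈ 311 K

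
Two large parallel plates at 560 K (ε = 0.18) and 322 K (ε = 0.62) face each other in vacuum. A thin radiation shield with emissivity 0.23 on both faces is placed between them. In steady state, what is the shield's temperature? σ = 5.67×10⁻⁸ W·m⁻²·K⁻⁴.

T_s ≈ 453 K

In steady state the net flux on the hot side equals that on the cold side.
σ(T₁⁴−T_s⁴)/D₁ = σ(T_s⁴−T₂⁴)/D₂, with D₁ = 1/ε₁+1/ε_s−1 = 8.903, D₂ = 1/ε_s+1/ε₂−1 = 4.961.
Solve for T_s⁴: T_s⁴ = (D₂·T₁⁴ + D₁·T₂⁴)/(D₁+D₂) = 4.209×10¹⁰ K⁴.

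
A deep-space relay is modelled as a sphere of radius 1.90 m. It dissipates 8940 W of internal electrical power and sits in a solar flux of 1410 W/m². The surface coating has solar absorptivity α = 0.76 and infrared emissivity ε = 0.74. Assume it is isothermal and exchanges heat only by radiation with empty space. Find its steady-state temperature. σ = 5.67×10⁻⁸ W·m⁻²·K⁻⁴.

At steady state, absorbed solar power + internal power = radiated power.
Absorbed: α·S·A_cross = 0.76·1410·11.34 = 12150 W (cross-section πr²).
Total input = 12150 + 8940 = 21090 W.
Radiated: εσ·A_surf·T⁴ with A_surf = 4πr² = 45.36 m².
T⁴ = 21090/(0.74·5.67×10⁻⁸·45.36) = 1.108×10¹⁰ K⁴.

T ≈ 324 K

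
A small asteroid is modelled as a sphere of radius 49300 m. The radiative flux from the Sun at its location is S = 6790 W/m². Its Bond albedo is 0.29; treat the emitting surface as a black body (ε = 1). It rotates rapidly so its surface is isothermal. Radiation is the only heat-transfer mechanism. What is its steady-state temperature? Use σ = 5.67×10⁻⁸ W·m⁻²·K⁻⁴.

At equilibrium, absorbed power = emitted power.
Absorbing cross-section = πr² = 7.636×10⁹ m²; emitting surface = 4πr² = 3.054×10¹⁰ m² (ratio 4).
(1−a)S·A_cross = εσ·A_surf·T⁴  ⇒  T⁴ = (1−a)S/(4σ).
T⁴ = 0.710·6790/(4·5.67×10⁻⁸) = 2.126×10¹⁰ K⁴.
T = (2.126×10¹⁰)^(1/4).

T ≈ 382 K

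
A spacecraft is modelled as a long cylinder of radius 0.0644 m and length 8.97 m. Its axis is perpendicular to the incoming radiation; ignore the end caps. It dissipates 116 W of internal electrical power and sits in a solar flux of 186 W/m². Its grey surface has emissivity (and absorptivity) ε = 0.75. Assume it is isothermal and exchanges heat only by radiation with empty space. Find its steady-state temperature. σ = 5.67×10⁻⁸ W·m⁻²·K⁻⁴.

T ≈ 206 K

At steady state, absorbed solar power + internal power = radiated power.
Absorbed: α·S·A_cross = 0.75·186·1.155 = 161.2 W (cross-section 2rL).
Total input = 161.2 + 116 = 277.2 W.
Radiated: εσ·A_surf·T⁴ with A_surf = 2πrL = 3.630 m².
T⁴ = 277.2/(0.75·5.67×10⁻⁸·3.630) = 1.796×10⁹ K⁴.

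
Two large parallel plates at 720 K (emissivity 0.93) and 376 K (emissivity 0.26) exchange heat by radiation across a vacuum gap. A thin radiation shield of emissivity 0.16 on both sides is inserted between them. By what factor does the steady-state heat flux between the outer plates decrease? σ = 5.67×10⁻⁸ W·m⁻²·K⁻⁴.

Without shield: q₀ = σΔ(T⁴)/(1/ε₁+1/ε₂−1) with denominator 3.921.
With shield the two gaps are in series; the resistances add: (1/ε₁+1/ε_s−1)+(1/ε_s+1/ε₂−1) = 6.325+9.096 = 15.42.
Heat-flux ratio q₀/q = 15.42/3.921.

factor ≈ 3.93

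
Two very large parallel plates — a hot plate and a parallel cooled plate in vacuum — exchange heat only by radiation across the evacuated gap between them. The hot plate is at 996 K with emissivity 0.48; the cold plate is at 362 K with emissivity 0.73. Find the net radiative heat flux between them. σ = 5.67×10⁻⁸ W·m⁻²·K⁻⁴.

q ≈ 22300 W/m²

For two infinite grey parallel plates, q = σ(T₁⁴ − T₂⁴)/(1/ε₁ + 1/ε₂ − 1).
T₁⁴ − T₂⁴ = 9.841×10¹¹ − 1.717×10¹⁰ = 9.669×10¹¹ K⁴.
1/ε₁ + 1/ε₂ − 1 = 2.083 + 1.370 − 1 = 2.453.
q = 5.67×10⁻⁸ × 9.669×10¹¹ / 2.453.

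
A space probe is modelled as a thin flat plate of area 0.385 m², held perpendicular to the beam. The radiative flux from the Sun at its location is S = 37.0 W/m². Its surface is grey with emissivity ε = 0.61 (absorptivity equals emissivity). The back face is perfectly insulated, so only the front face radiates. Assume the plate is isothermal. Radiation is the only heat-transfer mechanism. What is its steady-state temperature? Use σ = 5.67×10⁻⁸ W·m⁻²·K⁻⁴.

T ≈ 160 K

At equilibrium, absorbed power = emitted power.
Absorbing cross-section = A = 0.3850 m²; emitting surface = A = 0.3850 m² (ratio 1).
εS·A_cross = εσ·A_surf·T⁴  ⇒  T⁴ = S/(1σ)   (ε cancels).
T⁴ = 37.0/(1·5.67×10⁻⁸) = 6.526×10⁸ K⁴.
T = (6.526×10⁸)^(1/4).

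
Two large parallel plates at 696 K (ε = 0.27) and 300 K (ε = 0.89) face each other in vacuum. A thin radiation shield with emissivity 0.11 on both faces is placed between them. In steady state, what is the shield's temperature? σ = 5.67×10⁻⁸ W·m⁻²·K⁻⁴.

In steady state the net flux on the hot side equals that on the cold side.
σ(T₁⁴−T_s⁴)/D₁ = σ(T_s⁴−T₂⁴)/D₂, with D₁ = 1/ε₁+1/ε_s−1 = 11.79, D₂ = 1/ε_s+1/ε₂−1 = 9.215.
Solve for T_s⁴: T_s⁴ = (D₂·T₁⁴ + D₁·T₂⁴)/(D₁+D₂) = 1.075×10¹¹ K⁴.

T_s ≈ 573 K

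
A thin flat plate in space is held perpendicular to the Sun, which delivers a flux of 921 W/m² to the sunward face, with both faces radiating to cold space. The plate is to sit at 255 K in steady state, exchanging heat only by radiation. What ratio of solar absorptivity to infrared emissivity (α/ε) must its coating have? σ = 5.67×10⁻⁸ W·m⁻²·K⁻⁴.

α/ε ≈ 0.521

Balance: αS·A = εσ·2A·T⁴ ⇒ α/ε = 2σT⁴/S.
α/ε = 2·5.67×10⁻⁸·(255)⁴/921 = 2·5.67×10⁻⁸·4.228×10⁹/921.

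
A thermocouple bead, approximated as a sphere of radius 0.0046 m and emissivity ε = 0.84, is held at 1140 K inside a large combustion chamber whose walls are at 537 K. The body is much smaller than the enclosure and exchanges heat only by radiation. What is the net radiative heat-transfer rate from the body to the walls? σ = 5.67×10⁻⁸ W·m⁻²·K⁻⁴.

For a small grey body in a large enclosure: P_net = εσA(T_body⁴ − T_wall⁴).
A = 4πr² = 2.659×10⁻⁴ m²; T_body⁴ − T_wall⁴ = 1.689×10¹² − 8.316×10¹⁰ = 1.606×10¹² K⁴.
|P_net| = 0.84·5.67×10⁻⁸·2.659×10⁻⁴·1.606×10¹².

P_net ≈ 20.3 W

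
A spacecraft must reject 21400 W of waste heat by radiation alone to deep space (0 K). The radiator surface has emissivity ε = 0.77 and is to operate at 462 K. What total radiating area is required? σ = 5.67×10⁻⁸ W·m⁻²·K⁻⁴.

A ≈ 10.8 m²

P = εσA T⁴ ⇒ A = P/(εσT⁴).
T⁴ = 4.556×10¹⁰ K⁴.
A = 21400/(0.77 × 5.67×10⁻⁸ × 4.556×10¹⁰).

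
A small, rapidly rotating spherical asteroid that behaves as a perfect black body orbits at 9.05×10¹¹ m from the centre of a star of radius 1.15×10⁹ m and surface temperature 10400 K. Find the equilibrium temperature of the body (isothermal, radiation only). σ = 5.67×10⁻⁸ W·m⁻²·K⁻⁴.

The star's surface emits σT_*⁴; at distance d the flux is S = σT_*⁴(R_*/d)².
S = 5.67×10⁻⁸·(10400)⁴·(1.15×10⁹/9.05×10¹¹)² = 1071 W/m².
For an isothermal sphere T⁴ = (1−a)S/(4σ) = 4.722×10⁹ K⁴.

T ≈ 262 K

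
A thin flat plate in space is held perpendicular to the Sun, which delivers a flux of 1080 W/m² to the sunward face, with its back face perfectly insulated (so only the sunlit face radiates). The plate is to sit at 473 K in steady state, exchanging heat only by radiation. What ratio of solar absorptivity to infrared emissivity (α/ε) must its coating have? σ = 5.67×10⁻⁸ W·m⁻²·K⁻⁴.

Balance: αS·A = εσ·1A·T⁴ ⇒ α/ε = σT⁴/S.
α/ε = 5.67×10⁻⁸·(473)⁴/1080 = 5.67×10⁻⁸·5.005×10¹⁰/1080.

α/ε ≈ 2.63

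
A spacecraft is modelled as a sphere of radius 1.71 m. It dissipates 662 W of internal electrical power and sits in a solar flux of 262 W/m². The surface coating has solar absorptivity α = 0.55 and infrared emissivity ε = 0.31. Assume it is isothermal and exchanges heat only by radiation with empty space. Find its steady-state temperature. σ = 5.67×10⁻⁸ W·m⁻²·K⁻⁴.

At steady state, absorbed solar power + internal power = radiated power.
Absorbed: α·S·A_cross = 0.55·262·9.186 = 1324 W (cross-section πr²).
Total input = 1324 + 662 = 1986 W.
Radiated: εσ·A_surf·T⁴ with A_surf = 4πr² = 36.75 m².
T⁴ = 1986/(0.31·5.67×10⁻⁸·36.75) = 3.075×10⁹ K⁴.

T ≈ 235 K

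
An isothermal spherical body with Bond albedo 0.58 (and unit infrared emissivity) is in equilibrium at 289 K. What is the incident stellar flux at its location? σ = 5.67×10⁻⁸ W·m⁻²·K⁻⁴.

(1−a)S·πr² = σ·4πr²·T⁴ ⇒ S = 4σT⁴/(1−a).
S = 4·5.67×10⁻⁸·6.976×10⁹/0.420.

S ≈ 3770 W/m²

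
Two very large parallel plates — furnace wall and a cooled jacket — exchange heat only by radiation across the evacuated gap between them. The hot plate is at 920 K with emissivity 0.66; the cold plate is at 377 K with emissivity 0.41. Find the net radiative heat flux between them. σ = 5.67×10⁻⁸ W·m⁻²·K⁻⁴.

q ≈ 13400 W/m²

For two infinite grey parallel plates, q = σ(T₁⁴ − T₂⁴)/(1/ε₁ + 1/ε₂ − 1).
T₁⁴ − T₂⁴ = 7.164×10¹¹ − 2.020×10¹⁰ = 6.962×10¹¹ K⁴.
1/ε₁ + 1/ε₂ − 1 = 1.515 + 2.439 − 1 = 2.954.
q = 5.67×10⁻⁸ × 6.962×10¹¹ / 2.954.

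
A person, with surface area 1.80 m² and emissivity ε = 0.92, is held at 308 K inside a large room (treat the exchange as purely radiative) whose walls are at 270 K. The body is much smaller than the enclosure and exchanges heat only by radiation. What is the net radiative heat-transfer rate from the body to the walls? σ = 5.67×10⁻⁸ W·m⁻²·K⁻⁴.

P_net ≈ 346 W

For a small grey body in a large enclosure: P_net = εσA(T_body⁴ − T_wall⁴).
A = 1.80 m²; T_body⁴ − T_wall⁴ = 8.999×10⁹ − 5.314×10⁹ = 3.685×10⁹ K⁴.
|P_net| = 0.92·5.67×10⁻⁸·1.800·3.685×10⁹.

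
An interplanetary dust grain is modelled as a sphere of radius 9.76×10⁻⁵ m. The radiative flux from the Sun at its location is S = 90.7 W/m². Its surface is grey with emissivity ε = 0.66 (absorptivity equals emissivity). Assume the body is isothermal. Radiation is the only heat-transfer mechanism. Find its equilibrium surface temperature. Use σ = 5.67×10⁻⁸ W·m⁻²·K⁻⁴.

At equilibrium, absorbed power = emitted power.
Absorbing cross-section = πr² = 2.993×10⁻⁸ m²; emitting surface = 4πr² = 1.197×10⁻⁷ m² (ratio 4).
εS·A_cross = εσ·A_surf·T⁴  ⇒  T⁴ = S/(4σ)   (ε cancels).
T⁴ = 90.7/(4·5.67×10⁻⁸) = 3.999×10⁸ K⁴.
T = (3.999×10⁸)^(1/4).

T ≈ 141 K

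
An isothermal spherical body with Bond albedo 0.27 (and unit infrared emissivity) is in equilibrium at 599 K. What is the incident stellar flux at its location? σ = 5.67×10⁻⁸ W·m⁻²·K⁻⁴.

(1−a)S·πr² = σ·4πr²·T⁴ ⇒ S = 4σT⁴/(1−a).
S = 4·5.67×10⁻⁸·1.287×10¹¹/0.730.

S ≈ 40000 W/m²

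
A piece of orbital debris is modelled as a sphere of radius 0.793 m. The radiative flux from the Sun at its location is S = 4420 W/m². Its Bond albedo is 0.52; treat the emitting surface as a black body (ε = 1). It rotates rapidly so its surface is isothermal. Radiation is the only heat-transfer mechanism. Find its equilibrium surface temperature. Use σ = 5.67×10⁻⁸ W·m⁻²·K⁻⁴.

At equilibrium, absorbed power = emitted power.
Absorbing cross-section = πr² = 1.976 m²; emitting surface = 4πr² = 7.902 m² (ratio 4).
(1−a)S·A_cross = εσ·A_surf·T⁴  ⇒  T⁴ = (1−a)S/(4σ).
T⁴ = 0.480·4420/(4·5.67×10⁻⁸) = 9.354×10⁹ K⁴.
T = (9.354×10⁹)^(1/4).

T ≈ 311 K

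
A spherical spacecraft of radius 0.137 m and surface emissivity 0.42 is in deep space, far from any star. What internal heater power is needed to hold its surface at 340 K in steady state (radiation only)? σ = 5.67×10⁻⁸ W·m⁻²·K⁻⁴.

P = εσ·4πr²·T⁴.
4πr² = 0.2359 m²; T⁴ = 1.336×10¹⁰ K⁴.
P = 0.42·5.67×10⁻⁸·0.2359·1.336×10¹⁰.

P ≈ 75.1 W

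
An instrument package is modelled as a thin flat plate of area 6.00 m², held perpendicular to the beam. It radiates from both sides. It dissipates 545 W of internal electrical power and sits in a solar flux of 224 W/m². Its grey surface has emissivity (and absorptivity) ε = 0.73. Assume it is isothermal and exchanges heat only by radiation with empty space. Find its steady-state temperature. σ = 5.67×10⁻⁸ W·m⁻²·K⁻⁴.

T ≈ 235 K

At steady state, absorbed solar power + internal power = radiated power.
Absorbed: α·S·A_cross = 0.73·224·6.000 = 981.1 W (cross-section A).
Total input = 981.1 + 545 = 1526 W.
Radiated: εσ·A_surf·T⁴ with A_surf = 2A = 12.00 m².
T⁴ = 1526/(0.73·5.67×10⁻⁸·12.00) = 3.073×10⁹ K⁴.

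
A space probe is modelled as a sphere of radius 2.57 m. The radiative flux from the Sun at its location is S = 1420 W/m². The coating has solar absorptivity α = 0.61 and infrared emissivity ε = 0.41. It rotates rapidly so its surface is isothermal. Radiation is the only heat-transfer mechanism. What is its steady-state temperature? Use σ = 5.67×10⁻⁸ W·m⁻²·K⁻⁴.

At equilibrium, absorbed power = emitted power.
Absorbing cross-section = πr² = 20.75 m²; emitting surface = 4πr² = 83.00 m² (ratio 4).
αS·A_cross = εσ·A_surf·T⁴  ⇒  T⁴ = αS/(ε·4σ).
T⁴ = 0.610·1420/(0.41·4·5.67×10⁻⁸) = 9.315×10⁹ K⁴.
T = (9.315×10⁹)^(1/4).

T ≈ 311 K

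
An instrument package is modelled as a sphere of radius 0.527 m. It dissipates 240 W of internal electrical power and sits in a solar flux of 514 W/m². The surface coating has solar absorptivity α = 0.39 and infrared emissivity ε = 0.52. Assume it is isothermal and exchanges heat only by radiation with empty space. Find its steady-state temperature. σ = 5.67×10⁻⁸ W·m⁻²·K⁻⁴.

At steady state, absorbed solar power + internal power = radiated power.
Absorbed: α·S·A_cross = 0.39·514·0.8725 = 174.9 W (cross-section πr²).
Total input = 174.9 + 240 = 414.9 W.
Radiated: εσ·A_surf·T⁴ with A_surf = 4πr² = 3.490 m².
T⁴ = 414.9/(0.52·5.67×10⁻⁸·3.490) = 4.032×10⁹ K⁴.

T ≈ 252 K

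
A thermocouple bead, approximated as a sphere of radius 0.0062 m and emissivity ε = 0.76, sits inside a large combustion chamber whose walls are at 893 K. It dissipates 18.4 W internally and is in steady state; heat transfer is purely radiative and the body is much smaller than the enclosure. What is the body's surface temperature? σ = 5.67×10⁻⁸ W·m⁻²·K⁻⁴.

For a small grey body in a large enclosure, net radiated power = εσA(T⁴ − T_w⁴).
Steady state: P = εσA(T⁴ − T_w⁴) with A = 4πr² = 4.831×10⁻⁴ m².
T⁴ = P/(εσA) + T_w⁴ = 18.4/(0.76·5.67×10⁻⁸·4.831×10⁻⁴) + (893)⁴
    = 8.840×10¹¹ + 6.359×10¹¹ = 1.520×10¹² K⁴.

T ≈ 1110 K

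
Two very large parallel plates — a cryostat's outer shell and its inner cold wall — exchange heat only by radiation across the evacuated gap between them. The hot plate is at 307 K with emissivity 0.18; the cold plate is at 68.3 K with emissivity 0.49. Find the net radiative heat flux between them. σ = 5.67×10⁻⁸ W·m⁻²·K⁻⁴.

q ≈ 76.2 W/m²

For two infinite grey parallel plates, q = σ(T₁⁴ − T₂⁴)/(1/ε₁ + 1/ε₂ − 1).
T₁⁴ − T₂⁴ = 8.883×10⁹ − 2.176×10⁷ = 8.861×10⁹ K⁴.
1/ε₁ + 1/ε₂ − 1 = 5.556 + 2.041 − 1 = 6.596.
q = 5.67×10⁻⁸ × 8.861×10⁹ / 6.596.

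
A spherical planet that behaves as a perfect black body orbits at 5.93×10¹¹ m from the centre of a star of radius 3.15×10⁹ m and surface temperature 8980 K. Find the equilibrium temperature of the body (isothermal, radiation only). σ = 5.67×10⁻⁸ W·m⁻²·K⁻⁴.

T ≈ 463 K

The star's surface emits σT_*⁴; at distance d the flux is S = σT_*⁴(R_*/d)².
S = 5.67×10⁻⁸·(8980)⁴·(3.15×10⁹/5.93×10¹¹)² = 10400 W/m².
For an isothermal sphere T⁴ = (1−a)S/(4σ) = 4.587×10¹⁰ K⁴.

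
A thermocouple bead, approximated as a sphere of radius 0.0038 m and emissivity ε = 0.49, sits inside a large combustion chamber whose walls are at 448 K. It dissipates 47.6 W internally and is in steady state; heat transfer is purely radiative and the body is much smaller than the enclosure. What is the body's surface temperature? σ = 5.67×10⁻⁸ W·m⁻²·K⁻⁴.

T ≈ 1750 K

For a small grey body in a large enclosure, net radiated power = εσA(T⁴ − T_w⁴).
Steady state: P = εσA(T⁴ − T_w⁴) with A = 4πr² = 1.815×10⁻⁴ m².
T⁴ = P/(εσA) + T_w⁴ = 47.6/(0.49·5.67×10⁻⁸·1.815×10⁻⁴) + (448)⁴
    = 9.442×10¹² + 4.028×10¹⁰ = 9.482×10¹² K⁴.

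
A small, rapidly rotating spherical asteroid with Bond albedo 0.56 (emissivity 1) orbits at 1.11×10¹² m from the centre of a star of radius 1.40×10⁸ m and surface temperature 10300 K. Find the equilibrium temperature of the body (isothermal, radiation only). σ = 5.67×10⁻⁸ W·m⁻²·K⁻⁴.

T ≈ 66.6 K

The star's surface emits σT_*⁴; at distance d the flux is S = σT_*⁴(R_*/d)².
S = 5.67×10⁻⁸·(10300)⁴·(1.40×10⁸/1.11×10¹²)² = 10.15 W/m².
For an isothermal sphere T⁴ = (1−a)S/(4σ) = 1.969×10⁷ K⁴.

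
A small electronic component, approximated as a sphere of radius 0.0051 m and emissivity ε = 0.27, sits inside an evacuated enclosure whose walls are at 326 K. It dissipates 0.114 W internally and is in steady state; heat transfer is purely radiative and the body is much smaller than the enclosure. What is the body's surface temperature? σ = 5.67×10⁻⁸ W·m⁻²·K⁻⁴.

T ≈ 430 K

For a small grey body in a large enclosure, net radiated power = εσA(T⁴ − T_w⁴).
Steady state: P = εσA(T⁴ − T_w⁴) with A = 4πr² = 3.269×10⁻⁴ m².
T⁴ = P/(εσA) + T_w⁴ = 0.114/(0.27·5.67×10⁻⁸·3.269×10⁻⁴) + (326)⁴
    = 2.278×10¹⁰ + 1.129×10¹⁰ = 3.408×10¹⁰ K⁴.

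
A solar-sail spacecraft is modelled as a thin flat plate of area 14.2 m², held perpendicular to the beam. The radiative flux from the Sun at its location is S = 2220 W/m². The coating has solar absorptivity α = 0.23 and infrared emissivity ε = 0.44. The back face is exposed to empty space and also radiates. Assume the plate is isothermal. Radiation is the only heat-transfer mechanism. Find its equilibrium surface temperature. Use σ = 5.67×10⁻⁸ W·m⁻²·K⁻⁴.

At equilibrium, absorbed power = emitted power.
Absorbing cross-section = A = 14.20 m²; emitting surface = 2A = 28.40 m² (ratio 2).
αS·A_cross = εσ·A_surf·T⁴  ⇒  T⁴ = αS/(ε·2σ).
T⁴ = 0.230·2220/(0.44·2·5.67×10⁻⁸) = 1.023×10¹⁰ K⁴.
T = (1.023×10¹⁰)^(1/4).

T ≈ 318 K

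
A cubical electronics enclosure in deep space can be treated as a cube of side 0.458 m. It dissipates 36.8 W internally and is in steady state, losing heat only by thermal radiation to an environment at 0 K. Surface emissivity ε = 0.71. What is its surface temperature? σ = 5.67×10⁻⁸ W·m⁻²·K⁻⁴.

T ≈ 164 K

Steady state: internal power = radiated power, P = εσA T⁴.
Radiating area A = 6L² = 1.259 m².
T⁴ = P/(εσA) = 36.8/(0.71·5.67×10⁻⁸·1.259) = 7.263×10⁸ K⁴.
T = (7.263×10⁸)^(1/4).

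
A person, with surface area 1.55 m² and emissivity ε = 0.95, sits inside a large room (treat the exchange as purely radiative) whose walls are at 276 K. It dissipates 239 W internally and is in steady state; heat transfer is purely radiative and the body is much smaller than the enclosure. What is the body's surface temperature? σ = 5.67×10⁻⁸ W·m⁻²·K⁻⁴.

T ≈ 305 K

For a small grey body in a large enclosure, net radiated power = εσA(T⁴ − T_w⁴).
Steady state: P = εσA(T⁴ − T_w⁴) with A = 1.55 m².
T⁴ = P/(εσA) + T_w⁴ = 239/(0.95·5.67×10⁻⁸·1.550) + (276)⁴
    = 2.863×10⁹ + 5.803×10⁹ = 8.665×10⁹ K⁴.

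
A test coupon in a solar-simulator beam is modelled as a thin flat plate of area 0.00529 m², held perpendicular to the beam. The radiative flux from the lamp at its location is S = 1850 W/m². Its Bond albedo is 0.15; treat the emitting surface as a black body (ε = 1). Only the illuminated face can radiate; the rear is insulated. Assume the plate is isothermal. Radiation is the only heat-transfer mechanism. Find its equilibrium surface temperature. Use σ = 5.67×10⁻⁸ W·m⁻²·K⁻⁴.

T ≈ 408 K

At equilibrium, absorbed power = emitted power.
Absorbing cross-section = A = 0.005290 m²; emitting surface = A = 0.005290 m² (ratio 1).
(1−a)S·A_cross = εσ·A_surf·T⁴  ⇒  T⁴ = (1−a)S/(1σ).
T⁴ = 0.850·1850/(1·5.67×10⁻⁸) = 2.773×10¹⁰ K⁴.
T = (2.773×10¹⁰)^(1/4).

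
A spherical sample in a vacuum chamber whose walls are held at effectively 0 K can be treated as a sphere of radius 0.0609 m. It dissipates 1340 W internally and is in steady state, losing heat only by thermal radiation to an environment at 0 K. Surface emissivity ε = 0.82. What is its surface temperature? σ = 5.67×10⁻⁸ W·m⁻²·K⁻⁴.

T ≈ 887 K

Steady state: internal power = radiated power, P = εσA T⁴.
Radiating area A = 4πr² = 0.04661 m².
T⁴ = P/(εσA) = 1340/(0.82·5.67×10⁻⁸·0.04661) = 6.184×10¹¹ K⁴.
T = (6.184×10¹¹)^(1/4).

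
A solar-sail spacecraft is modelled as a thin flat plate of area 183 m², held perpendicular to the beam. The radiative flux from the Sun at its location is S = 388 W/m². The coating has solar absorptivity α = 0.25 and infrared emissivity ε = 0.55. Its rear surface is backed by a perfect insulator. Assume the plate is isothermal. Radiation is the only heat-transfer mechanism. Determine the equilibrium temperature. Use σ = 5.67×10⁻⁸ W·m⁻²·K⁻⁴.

At equilibrium, absorbed power = emitted power.
Absorbing cross-section = A = 183.0 m²; emitting surface = A = 183.0 m² (ratio 1).
αS·A_cross = εσ·A_surf·T⁴  ⇒  T⁴ = αS/(ε·1σ).
T⁴ = 0.250·388/(0.55·1·5.67×10⁻⁸) = 3.110×10⁹ K⁴.
T = (3.110×10⁹)^(1/4).

T ≈ 236 K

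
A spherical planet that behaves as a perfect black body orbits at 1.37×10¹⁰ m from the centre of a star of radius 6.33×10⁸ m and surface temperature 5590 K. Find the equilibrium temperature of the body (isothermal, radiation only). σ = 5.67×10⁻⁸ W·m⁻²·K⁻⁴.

T ≈ 850 K

The star's surface emits σT_*⁴; at distance d the flux is S = σT_*⁴(R_*/d)².
S = 5.67×10⁻⁸·(5590)⁴·(6.33×10⁸/1.37×10¹⁰)² = 1.182×10⁵ W/m².
For an isothermal sphere T⁴ = (1−a)S/(4σ) = 5.211×10¹¹ K⁴.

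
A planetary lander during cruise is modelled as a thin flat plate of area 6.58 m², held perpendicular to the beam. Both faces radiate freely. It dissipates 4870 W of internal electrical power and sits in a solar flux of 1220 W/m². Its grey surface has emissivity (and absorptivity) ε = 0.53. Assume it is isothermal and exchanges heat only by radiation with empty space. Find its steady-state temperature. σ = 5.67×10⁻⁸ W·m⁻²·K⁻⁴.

T ≈ 390 K

At steady state, absorbed solar power + internal power = radiated power.
Absorbed: α·S·A_cross = 0.53·1220·6.580 = 4255 W (cross-section A).
Total input = 4255 + 4870 = 9125 W.
Radiated: εσ·A_surf·T⁴ with A_surf = 2A = 13.16 m².
T⁴ = 9125/(0.53·5.67×10⁻⁸·13.16) = 2.307×10¹⁰ K⁴.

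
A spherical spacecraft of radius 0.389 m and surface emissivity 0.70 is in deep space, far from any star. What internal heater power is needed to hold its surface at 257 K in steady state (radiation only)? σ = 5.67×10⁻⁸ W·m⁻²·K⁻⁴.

P ≈ 329 W

P = εσ·4πr²·T⁴.
4πr² = 1.902 m²; T⁴ = 4.362×10⁹ K⁴.
P = 0.70·5.67×10⁻⁸·1.902·4.362×10⁹.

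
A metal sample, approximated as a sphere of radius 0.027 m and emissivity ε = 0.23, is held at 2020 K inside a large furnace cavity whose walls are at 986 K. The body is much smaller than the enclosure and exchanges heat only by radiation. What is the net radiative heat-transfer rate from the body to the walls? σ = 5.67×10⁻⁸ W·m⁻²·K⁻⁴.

P_net ≈ 1880 W

For a small grey body in a large enclosure: P_net = εσA(T_body⁴ − T_wall⁴).
A = 4πr² = 0.009161 m²; T_body⁴ − T_wall⁴ = 1.665×10¹³ − 9.452×10¹¹ = 1.570×10¹³ K⁴.
|P_net| = 0.23·5.67×10⁻⁸·0.009161·1.570×10¹³.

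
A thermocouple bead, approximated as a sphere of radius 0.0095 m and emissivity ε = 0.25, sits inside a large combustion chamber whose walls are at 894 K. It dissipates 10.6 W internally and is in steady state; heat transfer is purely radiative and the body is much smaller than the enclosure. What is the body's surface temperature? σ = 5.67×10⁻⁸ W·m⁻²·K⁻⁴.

For a small grey body in a large enclosure, net radiated power = εσA(T⁴ − T_w⁴).
Steady state: P = εσA(T⁴ − T_w⁴) with A = 4πr² = 0.001134 m².
T⁴ = P/(εσA) + T_w⁴ = 10.6/(0.25·5.67×10⁻⁸·0.001134) + (894)⁴
    = 6.594×10¹¹ + 6.388×10¹¹ = 1.298×10¹² K⁴.

T ≈ 1070 K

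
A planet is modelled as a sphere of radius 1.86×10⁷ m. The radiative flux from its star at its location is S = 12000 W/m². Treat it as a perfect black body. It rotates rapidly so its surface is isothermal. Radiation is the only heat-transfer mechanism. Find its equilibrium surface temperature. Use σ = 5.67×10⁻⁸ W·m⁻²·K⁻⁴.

T ≈ 480 K

At equilibrium, absorbed power = emitted power.
Absorbing cross-section = πr² = 1.087×10¹⁵ m²; emitting surface = 4πr² = 4.347×10¹⁵ m² (ratio 4).
S·A_cross = εσ·A_surf·T⁴  ⇒  T⁴ = S/(4σ).
T⁴ = 1.00·12000/(4·5.67×10⁻⁸) = 5.291×10¹⁰ K⁴.
T = (5.291×10¹⁰)^(1/4).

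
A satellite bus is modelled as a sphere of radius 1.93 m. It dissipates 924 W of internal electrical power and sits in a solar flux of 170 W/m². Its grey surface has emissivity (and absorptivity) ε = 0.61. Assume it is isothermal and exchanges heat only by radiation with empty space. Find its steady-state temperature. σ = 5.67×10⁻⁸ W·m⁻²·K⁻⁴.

At steady state, absorbed solar power + internal power = radiated power.
Absorbed: α·S·A_cross = 0.61·170·11.70 = 1214 W (cross-section πr²).
Total input = 1214 + 924 = 2138 W.
Radiated: εσ·A_surf·T⁴ with A_surf = 4πr² = 46.81 m².
T⁴ = 2138/(0.61·5.67×10⁻⁸·46.81) = 1.320×10⁹ K⁴.

T ≈ 191 K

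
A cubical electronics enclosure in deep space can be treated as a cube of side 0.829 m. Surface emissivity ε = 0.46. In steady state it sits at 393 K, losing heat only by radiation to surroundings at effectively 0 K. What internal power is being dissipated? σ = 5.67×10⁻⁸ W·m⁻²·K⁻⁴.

P ≈ 2570 W

Steady state: P = εσA T⁴.
A = 6L² = 4.123 m²; T⁴ = (393)⁴ = 2.385×10¹⁰ K⁴.
P = 0.46 × 5.67×10⁻⁸ × 4.123 × 2.385×10¹⁰.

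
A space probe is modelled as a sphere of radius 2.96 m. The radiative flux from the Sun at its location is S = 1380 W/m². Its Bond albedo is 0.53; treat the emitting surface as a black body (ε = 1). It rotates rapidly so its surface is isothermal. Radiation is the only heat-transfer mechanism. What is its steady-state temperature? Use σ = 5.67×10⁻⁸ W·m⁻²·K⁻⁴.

T ≈ 231 K

At equilibrium, absorbed power = emitted power.
Absorbing cross-section = πr² = 27.53 m²; emitting surface = 4πr² = 110.1 m² (ratio 4).
(1−a)S·A_cross = εσ·A_surf·T⁴  ⇒  T⁴ = (1−a)S/(4σ).
T⁴ = 0.470·1380/(4·5.67×10⁻⁸) = 2.860×10⁹ K⁴.
T = (2.860×10⁹)^(1/4).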